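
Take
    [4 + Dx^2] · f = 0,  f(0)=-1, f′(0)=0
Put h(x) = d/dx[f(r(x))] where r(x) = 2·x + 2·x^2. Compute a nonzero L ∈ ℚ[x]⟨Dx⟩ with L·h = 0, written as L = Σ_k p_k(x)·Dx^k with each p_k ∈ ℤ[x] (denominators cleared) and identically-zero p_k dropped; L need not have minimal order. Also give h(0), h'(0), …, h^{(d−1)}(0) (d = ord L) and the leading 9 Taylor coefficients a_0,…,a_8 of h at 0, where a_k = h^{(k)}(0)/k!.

L = (28 + 128·x + 384·x^2 + 512·x^3 + 256·x^4) + (-6 - 12·x)·Dx + (1 + 4·x + 4·x^2)·Dx^2  (order 2).
h: a_k = 0, 16, 48, -32/3, -640/3, -5248/15, -896/15, 184064/315, 31744/35, …
ICs: h(0) = 0, h′(0) = 16.

f: a_k = -1, 0, 2, 0, -2/3, 0, 4/45, 0, -2/315, …
h₀=f(r): pull back L_f along r ⇒ L₀.
Derive L from L₀ (diff closure).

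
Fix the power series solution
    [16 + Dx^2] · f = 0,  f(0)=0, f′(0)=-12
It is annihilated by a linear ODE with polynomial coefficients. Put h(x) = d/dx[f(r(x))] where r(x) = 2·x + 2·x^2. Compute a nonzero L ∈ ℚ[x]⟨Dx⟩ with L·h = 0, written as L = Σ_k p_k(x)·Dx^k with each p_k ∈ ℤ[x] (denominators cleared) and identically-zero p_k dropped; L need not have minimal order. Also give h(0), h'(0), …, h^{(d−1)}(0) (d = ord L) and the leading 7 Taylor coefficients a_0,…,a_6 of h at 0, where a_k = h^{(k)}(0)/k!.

L = (76 + 512·x + 1536·x^2 + 2048·x^3 + 1024·x^4) + (-6 - 12·x)·Dx + (1 + 4·x + 4·x^2)·Dx^2  (order 2).
h: a_k = -24, -48, 768, 3072, -256, -23040, -729088/15, …
ICs: h(0) = -24, h′(0) = -48.

f: a_k = 0, -12, 0, 32, 0, -128/5, 0, …
L₀ from L_f via x↦r, Dx↦r'^{-1}Dx.
h=h₀': d/dx-closure on L₀ ⇒ L.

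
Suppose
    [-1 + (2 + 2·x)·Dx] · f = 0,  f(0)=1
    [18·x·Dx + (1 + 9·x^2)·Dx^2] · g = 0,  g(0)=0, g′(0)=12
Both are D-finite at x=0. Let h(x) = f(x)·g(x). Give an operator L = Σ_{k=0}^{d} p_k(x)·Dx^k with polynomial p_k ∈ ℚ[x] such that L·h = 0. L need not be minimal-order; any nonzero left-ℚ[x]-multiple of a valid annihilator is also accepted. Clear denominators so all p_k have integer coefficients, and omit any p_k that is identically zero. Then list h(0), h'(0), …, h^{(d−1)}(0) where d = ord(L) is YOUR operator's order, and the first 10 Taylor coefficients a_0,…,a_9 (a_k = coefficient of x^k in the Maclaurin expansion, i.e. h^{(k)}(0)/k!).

L = (3 - 36·x - 9·x^2) + (-4 + 68·x + 108·x^2 + 36·x^3)·Dx + (4 + 8·x + 40·x^2 + 72·x^3 + 36·x^4)·Dx^2  (order 2).
h: a_k = 0, 12, 6, -75/2, -69/4, 31749/160, 30489/320, -11404773/8960, -10993887/17920, 510201135/57344, …
ICs: h(0) = 0, h′(0) = 12.

f: a_k = 1, 1/2, -1/8, 1/16, -5/128, 7/256, -21/1024, 33/2048, -429/32768, 715/65536, …
g: a_k = 0, 12, 0, -36, 0, 972/5, 0, -8748/7, 0, 8748, …
Product ⇒ symmetric product L₀, ord ≤ 2.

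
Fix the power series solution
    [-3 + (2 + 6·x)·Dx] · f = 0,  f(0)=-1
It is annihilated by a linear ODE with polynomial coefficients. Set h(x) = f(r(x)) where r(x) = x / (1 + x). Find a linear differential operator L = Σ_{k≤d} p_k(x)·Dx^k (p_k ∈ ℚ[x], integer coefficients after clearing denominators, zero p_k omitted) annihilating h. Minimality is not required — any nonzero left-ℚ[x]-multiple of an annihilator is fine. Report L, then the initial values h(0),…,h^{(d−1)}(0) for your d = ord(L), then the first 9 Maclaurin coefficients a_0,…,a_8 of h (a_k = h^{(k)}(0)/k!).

f: a_k = -1, -3/2, 9/8, -27/16, 405/128, -1701/256, 15309/1024, -72171/2048, 2814669/32768, …
Change of var in L_f (x↦r) gives L₀.
L = -3 + (2 + 10·x + 8·x^2)·Dx  (order 1).
h: a_k = -1, -3/2, 21/8, -87/16, 1677/128, -9069/256, 106305/1024, -658335/2048, 33903165/32768, …
ICs: h(0) = -1.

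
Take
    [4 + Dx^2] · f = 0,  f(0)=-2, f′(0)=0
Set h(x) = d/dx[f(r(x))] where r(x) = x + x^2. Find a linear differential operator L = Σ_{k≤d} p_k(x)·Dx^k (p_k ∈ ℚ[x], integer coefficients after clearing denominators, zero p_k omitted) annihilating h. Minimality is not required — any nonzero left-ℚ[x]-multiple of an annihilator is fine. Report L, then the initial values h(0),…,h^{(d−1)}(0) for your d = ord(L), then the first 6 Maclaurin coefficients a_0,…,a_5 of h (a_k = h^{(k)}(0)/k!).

f: a_k = -2, 0, 4, 0, -4/3, 0, …
Substitute x→r, Dx→(1/r')Dx; clear ⇒ L₀.
Differentiate: ansatz ord ≤ ord L₀ ⇒ L.
L = (16 + 32·x + 96·x^2 + 128·x^3 + 64·x^4) + (-6 - 12·x)·Dx + (1 + 4·x + 4·x^2)·Dx^2  (order 2).
h: a_k = 0, 8, 24, 32/3, -80/3, -704/15, …
ICs: h(0) = 0, h′(0) = 8.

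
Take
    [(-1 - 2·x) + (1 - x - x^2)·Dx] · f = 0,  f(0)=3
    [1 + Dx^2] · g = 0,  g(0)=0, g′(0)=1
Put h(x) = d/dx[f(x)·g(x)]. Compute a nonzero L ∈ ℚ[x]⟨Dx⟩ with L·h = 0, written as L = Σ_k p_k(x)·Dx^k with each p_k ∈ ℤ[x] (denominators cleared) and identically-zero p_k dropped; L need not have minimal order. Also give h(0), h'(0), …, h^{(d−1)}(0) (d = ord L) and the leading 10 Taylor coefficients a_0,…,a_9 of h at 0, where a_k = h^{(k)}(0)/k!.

L = (3 - 2·x - x^2 + 2·x^3 + x^4) + (4 + 10·x + 6·x^2 + 4·x^3)·Dx + (-1 + x^2 + 2·x^3 + x^4)·Dx^2  (order 2).
h: a_k = 3, 6, 33/2, 34, 561/8, 2703/20, 61403/240, 19849/42, 11566657/13440, 18712297/12096, …
ICs: h(0) = 3, h′(0) = 6.

f: a_k = 3, 3, 6, 9, 15, 24, 39, 63, 102, 165, …
g: a_k = 0, 1, 0, -1/6, 0, 1/120, 0, -1/5040, 0, 1/362880, …
f·g: L₀ = L_f ⊗_s L_g, ord ≤ 1·2.
h=h₀': d/dx-closure on L₀ ⇒ L.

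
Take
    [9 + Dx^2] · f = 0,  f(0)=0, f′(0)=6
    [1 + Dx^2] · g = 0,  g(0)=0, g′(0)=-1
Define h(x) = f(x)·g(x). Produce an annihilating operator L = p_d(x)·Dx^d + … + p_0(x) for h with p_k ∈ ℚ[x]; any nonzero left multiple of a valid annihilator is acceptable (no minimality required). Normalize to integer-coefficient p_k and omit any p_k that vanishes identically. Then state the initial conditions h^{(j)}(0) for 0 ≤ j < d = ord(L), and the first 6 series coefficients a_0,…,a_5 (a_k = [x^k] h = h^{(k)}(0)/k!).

L = 64 + 20·Dx^2 + Dx^4  (order 4).
h: a_k = 0, 0, -6, 0, 10, 0, …
ICs: h(0) = 0, h′(0) = 0, h′′(0) = -12, h′′′(0) = 0.

f: a_k = 0, 6, 0, -9, 0, 81/20, …
g: a_k = 0, -1, 0, 1/6, 0, -1/120, …
Sym-product of L_f,L_g gives L₀ (≤ ord 4).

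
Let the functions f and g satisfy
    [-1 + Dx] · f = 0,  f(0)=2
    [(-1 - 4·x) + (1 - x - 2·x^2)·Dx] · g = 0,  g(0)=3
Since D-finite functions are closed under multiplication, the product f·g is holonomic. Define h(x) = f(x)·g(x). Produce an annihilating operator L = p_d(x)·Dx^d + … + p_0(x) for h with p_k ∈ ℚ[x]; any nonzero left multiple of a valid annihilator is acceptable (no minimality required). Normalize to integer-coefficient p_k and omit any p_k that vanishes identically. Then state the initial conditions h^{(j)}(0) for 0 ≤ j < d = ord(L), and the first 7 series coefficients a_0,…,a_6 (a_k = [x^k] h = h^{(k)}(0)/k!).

f: a_k = 2, 2, 1, 1/3, 1/12, 1/60, 1/360, …
g: a_k = 3, 3, 9, 15, 33, 63, 129, …
f·g: L₀ = L_f ⊗_s L_g, ord ≤ 1·1.
L = (2 + 3·x - 2·x^2) + (-1 + x + 2·x^2)·Dx  (order 1).
h: a_k = 6, 12, 27, 52, 425/4, 2103/10, 50737/120, …
ICs: h(0) = 6.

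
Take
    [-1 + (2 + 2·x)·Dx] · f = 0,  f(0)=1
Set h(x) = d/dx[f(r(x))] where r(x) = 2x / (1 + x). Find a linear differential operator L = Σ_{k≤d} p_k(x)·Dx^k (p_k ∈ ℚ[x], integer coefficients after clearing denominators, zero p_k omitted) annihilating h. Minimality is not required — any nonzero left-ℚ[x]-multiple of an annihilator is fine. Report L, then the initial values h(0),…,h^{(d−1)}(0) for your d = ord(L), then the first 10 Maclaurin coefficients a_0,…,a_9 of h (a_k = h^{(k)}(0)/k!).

f: a_k = 1, 1/2, -1/8, 1/16, -5/128, 7/256, -21/1024, 33/2048, -429/32768, 715/65536, …
f∘r: x↦r, Dx↦Dx/r' in L_f ⇒ L₀.
h=h₀': d/dx-closure on L₀ ⇒ L.
L = (-3 - 6·x) + (-1 - 4·x - 3·x^2)·Dx  (order 1).
h: a_k = 1, -3, 15/2, -37/2, 375/8, -981/8, 5271/16, -14445/16, 321291/128, -902785/128, …
ICs: h(0) = 1.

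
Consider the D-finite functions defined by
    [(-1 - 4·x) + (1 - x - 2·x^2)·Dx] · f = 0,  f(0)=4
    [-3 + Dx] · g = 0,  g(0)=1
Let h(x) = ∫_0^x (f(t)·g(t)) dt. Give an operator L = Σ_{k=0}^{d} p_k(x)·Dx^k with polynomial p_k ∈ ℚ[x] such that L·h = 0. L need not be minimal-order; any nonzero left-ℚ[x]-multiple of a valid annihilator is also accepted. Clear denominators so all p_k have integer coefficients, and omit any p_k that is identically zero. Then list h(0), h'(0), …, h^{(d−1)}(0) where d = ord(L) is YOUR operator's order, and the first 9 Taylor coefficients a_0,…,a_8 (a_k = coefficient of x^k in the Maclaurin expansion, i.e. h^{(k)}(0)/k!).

L = (4 + x - 6·x^2)·Dx + (-1 + x + 2·x^2)·Dx^2  (order 2).
h: a_k = 0, 4, 8, 14, 23, 379/10, 318/5, 15293/140, 107071/560, …
ICs: h(0) = 0, h′(0) = 4.

f: a_k = 4, 4, 12, 20, 44, 84, 172, 340, 684, …
g: a_k = 1, 3, 9/2, 9/2, 27/8, 81/40, 81/80, 243/560, 729/4480, …
h₀=f·g: eliminate ⇒ L₀, order ≤ 1·1.
∫: right-multiply L₀ by Dx.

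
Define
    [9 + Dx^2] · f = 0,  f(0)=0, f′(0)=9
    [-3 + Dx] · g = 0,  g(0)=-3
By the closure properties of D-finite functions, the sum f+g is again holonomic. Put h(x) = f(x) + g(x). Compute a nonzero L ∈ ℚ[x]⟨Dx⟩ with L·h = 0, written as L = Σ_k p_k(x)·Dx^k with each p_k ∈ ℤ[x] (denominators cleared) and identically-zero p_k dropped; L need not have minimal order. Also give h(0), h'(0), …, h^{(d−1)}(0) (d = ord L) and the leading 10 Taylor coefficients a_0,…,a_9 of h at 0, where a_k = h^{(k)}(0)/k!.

L = -27 + 9·Dx - 3·Dx^2 + Dx^3  (order 3).
h: a_k = -3, 0, -27/2, -27, -81/8, 0, -243/80, -729/280, -2187/4480, 0, …
ICs: h(0) = -3, h′(0) = 0, h′′(0) = -27.

f: a_k = 0, 9, 0, -27/2, 0, 243/40, 0, -729/560, 0, 729/4480, …
g: a_k = -3, -9, -27/2, -27/2, -81/8, -243/40, -243/80, -729/560, -2187/4480, -729/4480, …
h₀=f+g: left-lcm gives L₀, ord ≤ 3.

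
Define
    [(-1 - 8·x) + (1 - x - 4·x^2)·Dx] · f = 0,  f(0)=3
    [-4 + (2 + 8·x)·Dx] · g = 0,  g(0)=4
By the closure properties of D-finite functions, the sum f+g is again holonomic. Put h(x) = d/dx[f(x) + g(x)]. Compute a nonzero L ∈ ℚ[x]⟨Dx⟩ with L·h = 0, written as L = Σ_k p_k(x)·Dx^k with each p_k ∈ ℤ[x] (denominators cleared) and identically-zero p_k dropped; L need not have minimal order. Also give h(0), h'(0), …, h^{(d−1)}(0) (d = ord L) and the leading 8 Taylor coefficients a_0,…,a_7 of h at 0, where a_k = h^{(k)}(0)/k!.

f: a_k = 3, 3, 15, 27, 87, 195, 543, 1323, …
g: a_k = 4, 8, -8, 16, -40, 112, -336, 1056, …
f+g: L₀ = lclm(L_f,L_g), ord ≤ 1+1.
h=h₀': d/dx-closure on L₀ ⇒ L.
L = (-114 - 780·x - 2688·x^2 - 2688·x^3 - 3840·x^4) + (-21 - 420·x - 2778·x^2 - 7200·x^3 - 10272·x^4 - 11520·x^5)·Dx + (6 + 57·x + 153·x^2 + 4·x^3 - 816·x^4 - 2624·x^5 - 2560·x^6)·Dx^2  (order 2).
h: a_k = 11, 14, 129, 188, 1535, 1242, 16653, 504, …
ICs: h(0) = 11, h′(0) = 14.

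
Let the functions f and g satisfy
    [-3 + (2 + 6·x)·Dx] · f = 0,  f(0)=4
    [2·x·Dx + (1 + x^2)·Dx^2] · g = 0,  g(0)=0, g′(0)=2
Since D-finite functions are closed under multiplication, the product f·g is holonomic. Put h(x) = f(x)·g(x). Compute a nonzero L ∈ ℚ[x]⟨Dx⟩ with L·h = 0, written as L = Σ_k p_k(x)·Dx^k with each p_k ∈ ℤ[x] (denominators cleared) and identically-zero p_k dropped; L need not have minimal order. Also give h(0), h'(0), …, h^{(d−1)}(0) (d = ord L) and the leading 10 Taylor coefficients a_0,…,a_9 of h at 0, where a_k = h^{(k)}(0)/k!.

f: a_k = 4, 6, -9/2, 27/4, -405/32, 1701/64, -15309/256, 72171/512, -2814669/8192, 14073345/16384, …
g: a_k = 0, 2, 0, -2/3, 0, 2/5, 0, -2/7, 0, 2/9, …
Sym-product of L_f,L_g gives L₀ (≤ ord 2).
L = (27 - 12·x - 9·x^2) + (-12 - 28·x + 36·x^2 + 36·x^3)·Dx + (4 + 24·x + 40·x^2 + 24·x^3 + 36·x^4)·Dx^2  (order 2).
h: a_k = 0, 8, 12, -35/3, 19/2, -1657/80, 8169/160, -511199/4480, 2376057/8960, -167781715/258048, …
ICs: h(0) = 0, h′(0) = 8.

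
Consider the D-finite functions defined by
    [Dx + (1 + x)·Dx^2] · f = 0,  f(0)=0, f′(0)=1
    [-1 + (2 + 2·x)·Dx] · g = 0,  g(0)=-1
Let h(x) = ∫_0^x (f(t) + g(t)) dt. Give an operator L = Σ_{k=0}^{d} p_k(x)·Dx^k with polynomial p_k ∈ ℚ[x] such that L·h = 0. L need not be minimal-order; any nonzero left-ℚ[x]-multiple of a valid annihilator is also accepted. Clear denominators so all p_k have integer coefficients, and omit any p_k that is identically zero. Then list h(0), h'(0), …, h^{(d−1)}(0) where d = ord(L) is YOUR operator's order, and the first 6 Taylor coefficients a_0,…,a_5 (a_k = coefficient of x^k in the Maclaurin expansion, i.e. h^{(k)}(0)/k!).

L = Dx^2 + (5 + 5·x)·Dx^3 + (2 + 4·x + 2·x^2)·Dx^4  (order 4).
h: a_k = 0, -1, 1/4, -1/8, 13/192, -27/640, …
ICs: h(0) = 0, h′(0) = -1, h′′(0) = 1/2, h′′′(0) = -3/4.

f: a_k = 0, 1, -1/2, 1/3, -1/4, 1/5, …
g: a_k = -1, -1/2, 1/8, -1/16, 5/128, -7/256, …
f+g: L₀ = lclm(L_f,L_g), ord ≤ 2+1.
Integrate: L := L₀·Dx.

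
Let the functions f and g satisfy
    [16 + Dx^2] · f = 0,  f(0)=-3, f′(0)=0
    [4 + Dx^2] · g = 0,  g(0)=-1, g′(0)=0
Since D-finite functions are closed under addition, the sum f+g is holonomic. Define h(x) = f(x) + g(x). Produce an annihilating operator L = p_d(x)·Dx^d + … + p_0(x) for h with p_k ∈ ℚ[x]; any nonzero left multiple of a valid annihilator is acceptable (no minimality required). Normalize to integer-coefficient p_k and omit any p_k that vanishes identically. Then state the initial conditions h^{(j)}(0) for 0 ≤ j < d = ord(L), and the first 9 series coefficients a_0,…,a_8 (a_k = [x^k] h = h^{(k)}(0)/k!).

L = 64 + 20·Dx^2 + Dx^4  (order 4).
h: a_k = -4, 0, 26, 0, -98/3, 0, 772/45, 0, -1538/315, …
ICs: h(0) = -4, h′(0) = 0, h′′(0) = 52, h′′′(0) = 0.

f: a_k = -3, 0, 24, 0, -32, 0, 256/15, 0, -512/105, …
g: a_k = -1, 0, 2, 0, -2/3, 0, 4/45, 0, -2/315, …
h₀=f+g: left-lcm gives L₀, ord ≤ 4.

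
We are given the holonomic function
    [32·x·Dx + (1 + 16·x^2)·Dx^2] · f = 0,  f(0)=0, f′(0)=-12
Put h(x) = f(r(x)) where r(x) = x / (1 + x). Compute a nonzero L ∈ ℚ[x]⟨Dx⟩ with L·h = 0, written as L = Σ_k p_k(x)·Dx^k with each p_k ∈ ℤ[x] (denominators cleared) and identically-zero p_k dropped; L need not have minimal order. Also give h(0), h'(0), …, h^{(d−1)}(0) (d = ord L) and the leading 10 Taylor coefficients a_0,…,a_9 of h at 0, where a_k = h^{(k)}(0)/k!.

L = (2 + 34·x)·Dx + (1 + 2·x + 17·x^2)·Dx^2  (order 2).
h: a_k = 0, -12, 12, 52, -180, -1212/5, 2444, -8724/7, -28980, 203996/3, …
ICs: h(0) = 0, h′(0) = -12.

f: a_k = 0, -12, 0, 64, 0, -3072/5, 0, 49152/7, 0, -262144/3, …
Change of var in L_f (x↦r) gives L₀.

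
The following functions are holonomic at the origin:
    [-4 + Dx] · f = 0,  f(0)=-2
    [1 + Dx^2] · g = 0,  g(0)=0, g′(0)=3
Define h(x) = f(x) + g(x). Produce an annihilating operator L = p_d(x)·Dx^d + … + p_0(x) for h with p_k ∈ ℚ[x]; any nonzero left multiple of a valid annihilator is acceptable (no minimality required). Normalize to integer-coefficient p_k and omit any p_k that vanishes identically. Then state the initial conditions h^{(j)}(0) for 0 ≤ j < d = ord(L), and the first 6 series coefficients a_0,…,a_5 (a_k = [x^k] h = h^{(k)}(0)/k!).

L = -4 + Dx - 4·Dx^2 + Dx^3  (order 3).
h: a_k = -2, -5, -16, -131/6, -64/3, -409/24, …
ICs: h(0) = -2, h′(0) = -5, h′′(0) = -32.

f: a_k = -2, -8, -16, -64/3, -64/3, -256/15, …
g: a_k = 0, 3, 0, -1/2, 0, 1/40, …
h₀=f+g: left-lcm gives L₀, ord ≤ 3.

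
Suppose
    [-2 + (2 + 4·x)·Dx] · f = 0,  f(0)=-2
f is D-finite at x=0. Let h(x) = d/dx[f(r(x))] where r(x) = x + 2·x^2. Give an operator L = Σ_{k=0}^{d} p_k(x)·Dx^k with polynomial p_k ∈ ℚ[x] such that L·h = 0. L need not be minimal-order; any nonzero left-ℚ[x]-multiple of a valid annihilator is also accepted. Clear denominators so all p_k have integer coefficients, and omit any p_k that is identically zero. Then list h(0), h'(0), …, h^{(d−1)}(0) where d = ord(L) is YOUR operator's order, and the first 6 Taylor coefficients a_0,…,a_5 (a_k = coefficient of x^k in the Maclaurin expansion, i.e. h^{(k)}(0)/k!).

L = 3 + (-1 - 6·x - 12·x^2 - 16·x^3)·Dx  (order 1).
h: a_k = -2, -6, 9, -3, -75/4, 171/4, …
ICs: h(0) = -2.

f: a_k = -2, -2, 1, -1, 5/4, -7/4, …
Change of var in L_f (x↦r) gives L₀.
h₀' ⇒ L via d/dx closure of L₀.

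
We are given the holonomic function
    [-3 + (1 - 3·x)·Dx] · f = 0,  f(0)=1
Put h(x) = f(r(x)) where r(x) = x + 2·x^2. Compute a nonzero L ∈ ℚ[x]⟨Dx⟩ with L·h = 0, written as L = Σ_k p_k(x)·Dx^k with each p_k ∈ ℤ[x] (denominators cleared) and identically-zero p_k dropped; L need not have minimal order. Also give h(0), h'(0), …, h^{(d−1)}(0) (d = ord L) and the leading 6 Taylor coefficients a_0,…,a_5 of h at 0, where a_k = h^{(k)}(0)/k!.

f: a_k = 1, 3, 9, 27, 81, 243, …
h₀=f(r): pull back L_f along r ⇒ L₀.
L = (3 + 12·x) + (-1 + 3·x + 6·x^2)·Dx  (order 1).
h: a_k = 1, 3, 15, 63, 279, 1215, …
ICs: h(0) = 1.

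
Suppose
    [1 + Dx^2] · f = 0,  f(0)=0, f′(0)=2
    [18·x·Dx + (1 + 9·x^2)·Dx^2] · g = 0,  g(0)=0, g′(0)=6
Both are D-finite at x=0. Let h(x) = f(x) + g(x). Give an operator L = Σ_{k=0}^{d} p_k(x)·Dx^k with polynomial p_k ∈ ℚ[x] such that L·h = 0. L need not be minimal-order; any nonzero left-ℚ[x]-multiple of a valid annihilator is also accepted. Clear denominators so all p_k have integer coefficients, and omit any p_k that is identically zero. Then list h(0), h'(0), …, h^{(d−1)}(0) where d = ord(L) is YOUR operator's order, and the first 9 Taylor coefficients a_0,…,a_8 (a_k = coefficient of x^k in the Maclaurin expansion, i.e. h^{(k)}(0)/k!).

f: a_k = 0, 2, 0, -1/3, 0, 1/60, 0, -1/2520, 0, …
g: a_k = 0, 6, 0, -18, 0, 486/5, 0, -4374/7, 0, …
h₀=f+g: left-lcm gives L₀, ord ≤ 4.
L = (-1926·x + 17820·x^3 + 1458·x^5)·Dx + (-17 + 351·x^2 + 4617·x^4 + 729·x^6)·Dx^2 + (-1926·x + 17820·x^3 + 1458·x^5)·Dx^3 + (-17 + 351·x^2 + 4617·x^4 + 729·x^6)·Dx^4  (order 4).
h: a_k = 0, 8, 0, -55/3, 0, 5833/60, 0, -1574641/2520, 0, …
ICs: h(0) = 0, h′(0) = 8, h′′(0) = 0, h′′′(0) = -110.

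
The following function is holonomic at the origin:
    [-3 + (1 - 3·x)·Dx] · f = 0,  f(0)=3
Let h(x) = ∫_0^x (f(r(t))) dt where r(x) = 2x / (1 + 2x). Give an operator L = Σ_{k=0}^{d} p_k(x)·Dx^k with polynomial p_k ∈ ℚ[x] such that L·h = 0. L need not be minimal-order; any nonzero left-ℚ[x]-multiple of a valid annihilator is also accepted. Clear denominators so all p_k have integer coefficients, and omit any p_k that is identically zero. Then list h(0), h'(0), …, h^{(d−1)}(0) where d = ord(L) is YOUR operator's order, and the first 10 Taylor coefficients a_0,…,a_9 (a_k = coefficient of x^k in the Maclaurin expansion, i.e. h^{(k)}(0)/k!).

L = 6·Dx + (-1 + 2·x + 8·x^2)·Dx^2  (order 2).
h: a_k = 0, 3, 9, 24, 72, 1152/5, 768, 18432/7, 9216, 32768, …
ICs: h(0) = 0, h′(0) = 3.

f: a_k = 3, 9, 27, 81, 243, 729, 2187, 6561, 19683, 59049, …
Substitute x→r, Dx→(1/r')Dx; clear ⇒ L₀.
h=∫h₀ ⇒ L = L₀·Dx.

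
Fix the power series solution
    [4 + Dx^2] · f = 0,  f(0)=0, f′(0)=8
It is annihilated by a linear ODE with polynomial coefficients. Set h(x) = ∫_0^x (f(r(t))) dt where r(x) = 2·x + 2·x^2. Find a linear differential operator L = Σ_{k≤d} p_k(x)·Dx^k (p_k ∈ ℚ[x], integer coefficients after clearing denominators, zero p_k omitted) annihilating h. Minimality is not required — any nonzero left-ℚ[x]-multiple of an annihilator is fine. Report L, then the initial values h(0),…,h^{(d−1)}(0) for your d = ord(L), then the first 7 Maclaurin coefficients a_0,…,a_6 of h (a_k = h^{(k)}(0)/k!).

f: a_k = 0, 8, 0, -16/3, 0, 16/15, 0, …
f∘r: x↦r, Dx↦Dx/r' in L_f ⇒ L₀.
∫: right-multiply L₀ by Dx.
L = (16 + 96·x + 192·x^2 + 128·x^3)·Dx - 2·Dx^2 + (1 + 2·x)·Dx^3  (order 3).
h: a_k = 0, 0, 8, 16/3, -32/3, -128/5, -704/45, …
ICs: h(0) = 0, h′(0) = 0, h′′(0) = 16.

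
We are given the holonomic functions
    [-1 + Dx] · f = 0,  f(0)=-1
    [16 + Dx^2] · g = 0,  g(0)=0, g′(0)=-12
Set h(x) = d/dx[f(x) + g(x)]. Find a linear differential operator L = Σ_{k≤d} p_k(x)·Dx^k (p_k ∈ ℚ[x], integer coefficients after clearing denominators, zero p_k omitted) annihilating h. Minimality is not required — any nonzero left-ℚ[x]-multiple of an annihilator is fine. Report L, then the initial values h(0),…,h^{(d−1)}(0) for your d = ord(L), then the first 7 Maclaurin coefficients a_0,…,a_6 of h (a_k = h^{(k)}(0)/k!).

f: a_k = -1, -1, -1/2, -1/6, -1/24, -1/120, -1/720, …
g: a_k = 0, -12, 0, 32, 0, -128/5, 0, …
h₀=f+g: left-lcm gives L₀, ord ≤ 3.
Derive L from L₀ (diff closure).
L = 16 - 16·Dx + Dx^2 - Dx^3  (order 3).
h: a_k = -13, -1, 191/2, -1/6, -3073/24, -1/120, 49151/720, …
ICs: h(0) = -13, h′(0) = -1, h′′(0) = 191.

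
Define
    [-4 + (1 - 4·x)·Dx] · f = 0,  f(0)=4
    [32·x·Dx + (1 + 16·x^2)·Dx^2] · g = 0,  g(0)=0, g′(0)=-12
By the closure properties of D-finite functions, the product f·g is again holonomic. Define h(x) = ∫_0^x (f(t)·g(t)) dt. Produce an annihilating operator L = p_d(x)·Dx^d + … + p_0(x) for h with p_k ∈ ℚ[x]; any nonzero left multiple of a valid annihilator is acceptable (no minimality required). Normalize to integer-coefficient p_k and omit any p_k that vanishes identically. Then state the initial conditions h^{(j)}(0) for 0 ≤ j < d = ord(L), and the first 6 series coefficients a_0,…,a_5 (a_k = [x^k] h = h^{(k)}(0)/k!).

L = 128·x·Dx + (8 - 32·x + 256·x^2)·Dx^2 + (-1 + 4·x - 16·x^2 + 64·x^3)·Dx^3  (order 3).
h: a_k = 0, 0, -24, -64, -128, -2048/5, …
ICs: h(0) = 0, h′(0) = 0, h′′(0) = -48.

f: a_k = 4, 16, 64, 256, 1024, 4096, …
g: a_k = 0, -12, 0, 64, 0, -3072/5, …
Product ⇒ symmetric product L₀, ord ≤ 2.
Integrate: L := L₀·Dx.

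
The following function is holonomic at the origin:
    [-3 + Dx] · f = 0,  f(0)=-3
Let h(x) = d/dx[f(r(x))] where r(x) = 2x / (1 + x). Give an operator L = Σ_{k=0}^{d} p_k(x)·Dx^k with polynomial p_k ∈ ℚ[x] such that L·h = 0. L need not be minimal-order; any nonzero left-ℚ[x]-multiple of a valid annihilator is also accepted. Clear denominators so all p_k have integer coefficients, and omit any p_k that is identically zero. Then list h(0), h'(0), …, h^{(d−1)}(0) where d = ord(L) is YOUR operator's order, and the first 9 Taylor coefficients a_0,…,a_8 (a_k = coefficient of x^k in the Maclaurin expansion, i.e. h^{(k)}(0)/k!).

f: a_k = -3, -9, -27/2, -27/2, -81/8, -243/40, -243/80, -729/560, -2187/4480, …
L₀ from L_f via x↦r, Dx↦r'^{-1}Dx.
h₀' ⇒ L via d/dx closure of L₀.
L = (4 - 2·x) + (-1 - 2·x - x^2)·Dx  (order 1).
h: a_k = -18, -72, -54, 72, 18, -432/5, 342/5, 288/35, -2754/35, …
ICs: h(0) = -18.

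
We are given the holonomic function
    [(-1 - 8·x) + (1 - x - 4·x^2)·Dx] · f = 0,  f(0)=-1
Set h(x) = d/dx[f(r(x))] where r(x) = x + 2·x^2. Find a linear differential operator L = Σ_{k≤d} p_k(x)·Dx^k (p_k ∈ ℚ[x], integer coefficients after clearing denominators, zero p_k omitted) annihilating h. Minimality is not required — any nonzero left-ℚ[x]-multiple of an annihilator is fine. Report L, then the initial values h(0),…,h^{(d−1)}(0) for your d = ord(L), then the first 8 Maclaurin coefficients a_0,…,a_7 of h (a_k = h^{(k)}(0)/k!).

f: a_k = -1, -1, -5, -9, -29, -65, -181, -441, …
Substitute x→r, Dx→(1/r')Dx; clear ⇒ L₀.
Derive L from L₀ (diff closure).
L = (14 + 20·x + 120·x^2 + 320·x^3 + 320·x^4) + (-1 - 3·x + 10·x^2 + 40·x^3 + 80·x^4 + 64·x^5)·Dx  (order 1).
h: a_k = -1, -14, -87, -412, -2025, -9594, -42987, -190904, …
ICs: h(0) = -1.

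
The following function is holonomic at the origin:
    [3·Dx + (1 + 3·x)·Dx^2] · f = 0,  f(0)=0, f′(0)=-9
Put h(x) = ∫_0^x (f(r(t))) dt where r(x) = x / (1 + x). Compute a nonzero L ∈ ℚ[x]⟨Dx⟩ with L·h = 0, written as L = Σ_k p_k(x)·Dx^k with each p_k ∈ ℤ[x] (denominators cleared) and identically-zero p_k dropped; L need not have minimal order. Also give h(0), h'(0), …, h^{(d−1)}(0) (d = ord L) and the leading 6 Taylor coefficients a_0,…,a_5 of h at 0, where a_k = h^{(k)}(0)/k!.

f: a_k = 0, -9, 27/2, -27, 243/4, -729/5, …
f∘r: x↦r, Dx↦Dx/r' in L_f ⇒ L₀.
h=∫₀ˣh₀: take L = L₀·Dx.
L = (5 + 8·x)·Dx^2 + (1 + 5·x + 4·x^2)·Dx^3  (order 3).
h: a_k = 0, 0, -9/2, 15/2, -63/4, 153/4, …
ICs: h(0) = 0, h′(0) = 0, h′′(0) = -9.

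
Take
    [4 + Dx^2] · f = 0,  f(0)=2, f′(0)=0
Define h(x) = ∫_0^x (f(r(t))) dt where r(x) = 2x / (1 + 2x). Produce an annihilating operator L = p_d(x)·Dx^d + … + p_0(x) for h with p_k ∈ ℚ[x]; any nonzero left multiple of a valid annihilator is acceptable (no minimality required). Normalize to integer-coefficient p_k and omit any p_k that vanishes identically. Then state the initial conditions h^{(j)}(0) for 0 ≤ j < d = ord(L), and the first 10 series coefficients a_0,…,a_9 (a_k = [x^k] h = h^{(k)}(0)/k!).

f: a_k = 2, 0, -4, 0, 4/3, 0, -8/45, 0, 4/315, 0, …
Change of var in L_f (x↦r) gives L₀.
∫: right-multiply L₀ by Dx.
L = 16·Dx + (4 + 24·x + 48·x^2 + 32·x^3)·Dx^2 + (1 + 8·x + 24·x^2 + 32·x^3 + 16·x^4)·Dx^3  (order 3).
h: a_k = 0, 2, 0, -16/3, 16, -512/15, 512/9, -2816/45, -128/5, 1205248/2835, …
ICs: h(0) = 0, h′(0) = 2, h′′(0) = 0.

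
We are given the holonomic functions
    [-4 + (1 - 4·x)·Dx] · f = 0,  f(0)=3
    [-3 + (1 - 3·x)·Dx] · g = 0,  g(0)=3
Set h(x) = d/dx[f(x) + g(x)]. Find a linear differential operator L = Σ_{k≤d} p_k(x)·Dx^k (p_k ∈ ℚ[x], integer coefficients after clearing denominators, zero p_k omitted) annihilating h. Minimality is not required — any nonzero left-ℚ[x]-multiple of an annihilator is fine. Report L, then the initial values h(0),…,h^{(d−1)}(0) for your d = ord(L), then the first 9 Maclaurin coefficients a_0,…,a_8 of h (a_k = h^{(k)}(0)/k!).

L = 72 + (-21 + 72·x)·Dx + (1 - 7·x + 12·x^2)·Dx^2  (order 2).
h: a_k = 21, 150, 819, 4044, 19005, 86850, 389991, 1730328, 7609329, …
ICs: h(0) = 21, h′(0) = 150.

f: a_k = 3, 12, 48, 192, 768, 3072, 12288, 49152, 196608, …
g: a_k = 3, 9, 27, 81, 243, 729, 2187, 6561, 19683, …
h₀=f+g: left-lcm gives L₀, ord ≤ 2.
h₀' ⇒ L via d/dx closure of L₀.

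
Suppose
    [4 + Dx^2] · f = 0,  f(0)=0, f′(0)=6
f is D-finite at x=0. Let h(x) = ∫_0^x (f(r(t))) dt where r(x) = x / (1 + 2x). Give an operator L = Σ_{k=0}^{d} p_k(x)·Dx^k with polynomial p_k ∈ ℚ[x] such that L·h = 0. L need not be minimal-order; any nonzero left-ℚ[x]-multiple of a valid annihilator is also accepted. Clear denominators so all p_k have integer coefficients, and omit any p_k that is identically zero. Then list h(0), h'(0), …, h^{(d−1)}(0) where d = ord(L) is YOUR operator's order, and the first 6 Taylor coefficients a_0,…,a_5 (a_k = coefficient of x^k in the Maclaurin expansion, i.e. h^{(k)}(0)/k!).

L = 4·Dx + (4 + 24·x + 48·x^2 + 32·x^3)·Dx^2 + (1 + 8·x + 24·x^2 + 32·x^3 + 16·x^4)·Dx^3  (order 3).
h: a_k = 0, 0, 3, -4, 5, -24/5, …
ICs: h(0) = 0, h′(0) = 0, h′′(0) = 6.

f: a_k = 0, 6, 0, -4, 0, 4/5, …
f∘r: x↦r, Dx↦Dx/r' in L_f ⇒ L₀.
h=∫h₀ ⇒ L = L₀·Dx.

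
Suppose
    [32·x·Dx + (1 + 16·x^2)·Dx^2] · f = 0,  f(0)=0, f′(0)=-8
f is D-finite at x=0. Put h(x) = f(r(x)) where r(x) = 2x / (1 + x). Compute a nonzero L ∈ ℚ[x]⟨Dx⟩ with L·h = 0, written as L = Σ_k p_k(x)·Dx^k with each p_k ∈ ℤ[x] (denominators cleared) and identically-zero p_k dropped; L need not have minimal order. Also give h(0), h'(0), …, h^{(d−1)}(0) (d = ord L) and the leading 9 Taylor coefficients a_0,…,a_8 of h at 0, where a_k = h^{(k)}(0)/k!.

f: a_k = 0, -8, 0, 128/3, 0, -2048/5, 0, 32768/7, 0, …
Substitute x→r, Dx→(1/r')Dx; clear ⇒ L₀.
L = (2 + 130·x)·Dx + (1 + 2·x + 65·x^2)·Dx^2  (order 2).
h: a_k = 0, -16, 16, 976/3, -1008, -55376/5, 186416/3, 2853776/7, -3742704, …
ICs: h(0) = 0, h′(0) = -16.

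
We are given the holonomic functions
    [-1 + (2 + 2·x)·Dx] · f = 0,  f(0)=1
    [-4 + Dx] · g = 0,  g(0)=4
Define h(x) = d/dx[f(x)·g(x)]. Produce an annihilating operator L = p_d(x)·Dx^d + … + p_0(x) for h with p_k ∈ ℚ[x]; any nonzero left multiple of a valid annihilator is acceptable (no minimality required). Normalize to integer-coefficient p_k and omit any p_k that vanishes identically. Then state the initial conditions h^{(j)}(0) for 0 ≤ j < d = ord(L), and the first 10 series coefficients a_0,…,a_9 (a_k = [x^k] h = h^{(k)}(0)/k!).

f: a_k = 1, 1/2, -1/8, 1/16, -5/128, 7/256, -21/1024, 33/2048, -429/32768, 715/65536, …
g: a_k = 4, 16, 32, 128/3, 128/3, 512/15, 1024/45, 4096/315, 2048/315, 8192/2835, …
L₀ := L_f ⊗_s L_g (sym. prod.), ord ≤ 1.
Derive L from L₀ (diff closure).
L = (79 + 144·x + 64·x^2) + (-18 - 34·x - 16·x^2)·Dx  (order 1).
h: a_k = 18, 79, 683/4, 1947/8, 49553/192, 417727/1920, 389323/2560, 29265889/322560, 243638873/5160960, 224615351/10321920, …
ICs: h(0) = 18.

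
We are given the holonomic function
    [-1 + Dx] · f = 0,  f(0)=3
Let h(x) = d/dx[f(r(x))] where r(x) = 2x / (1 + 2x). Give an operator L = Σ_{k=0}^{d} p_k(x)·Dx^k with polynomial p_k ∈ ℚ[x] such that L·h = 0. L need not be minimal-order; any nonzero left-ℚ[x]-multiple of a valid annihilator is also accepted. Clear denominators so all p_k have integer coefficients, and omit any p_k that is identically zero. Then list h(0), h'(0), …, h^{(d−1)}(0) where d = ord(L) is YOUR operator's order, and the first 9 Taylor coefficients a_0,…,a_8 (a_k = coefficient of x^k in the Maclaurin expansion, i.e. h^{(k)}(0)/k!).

L = (-2 - 8·x) + (-1 - 4·x - 4·x^2)·Dx  (order 1).
h: a_k = 6, -12, 12, 8, -76, 1208/5, -8728/15, 125456/105, -226076/105, …
ICs: h(0) = 6.

f: a_k = 3, 3, 3/2, 1/2, 1/8, 1/40, 1/240, 1/1680, 1/13440, …
Change of var in L_f (x↦r) gives L₀.
h=h₀': d/dx-closure on L₀ ⇒ L.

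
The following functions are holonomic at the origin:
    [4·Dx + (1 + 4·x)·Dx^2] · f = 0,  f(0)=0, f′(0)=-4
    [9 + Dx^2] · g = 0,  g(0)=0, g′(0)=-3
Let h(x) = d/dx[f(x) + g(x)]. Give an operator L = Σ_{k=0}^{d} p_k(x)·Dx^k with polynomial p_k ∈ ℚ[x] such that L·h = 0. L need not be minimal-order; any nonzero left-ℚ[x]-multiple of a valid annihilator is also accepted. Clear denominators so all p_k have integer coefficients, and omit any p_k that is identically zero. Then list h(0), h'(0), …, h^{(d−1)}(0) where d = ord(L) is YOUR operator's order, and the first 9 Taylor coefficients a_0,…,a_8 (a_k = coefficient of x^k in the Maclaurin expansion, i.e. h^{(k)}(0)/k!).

f: a_k = 0, -4, 8, -64/3, 64, -1024/5, 2048/3, -16384/7, 8192, …
g: a_k = 0, -3, 0, 9/2, 0, -81/40, 0, 243/560, 0, …
h₀=f+g: left-lcm gives L₀, ord ≤ 4.
h₀' ⇒ L via d/dx closure of L₀.
L = (3780 + 2592·x + 5184·x^2) + (369 + 2124·x + 3888·x^2 + 5184·x^3)·Dx + (420 + 288·x + 576·x^2)·Dx^2 + (41 + 236·x + 432·x^2 + 576·x^3)·Dx^3  (order 3).
h: a_k = -7, 16, -101/2, 256, -8273/8, 4096, -1310477/80, 65536, -1174407307/4480, …
ICs: h(0) = -7, h′(0) = 16, h′′(0) = -101.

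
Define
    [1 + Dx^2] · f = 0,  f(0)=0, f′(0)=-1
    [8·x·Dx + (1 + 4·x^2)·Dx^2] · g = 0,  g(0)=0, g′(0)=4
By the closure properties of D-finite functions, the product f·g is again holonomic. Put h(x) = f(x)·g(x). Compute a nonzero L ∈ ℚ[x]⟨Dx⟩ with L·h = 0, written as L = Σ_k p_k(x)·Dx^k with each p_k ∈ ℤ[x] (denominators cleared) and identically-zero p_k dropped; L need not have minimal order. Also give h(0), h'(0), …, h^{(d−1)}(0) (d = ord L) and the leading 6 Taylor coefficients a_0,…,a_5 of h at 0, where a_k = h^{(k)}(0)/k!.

L = (85 + 944·x^2 + 416·x^4 + 256·x^6 + 256·x^8) + (144·x + 704·x^3 + 768·x^5 + 1024·x^7)·Dx + (90 + 992·x^2 + 576·x^4 + 512·x^6 + 512·x^8)·Dx^2 + (144·x + 704·x^3 + 768·x^5 + 1024·x^7)·Dx^3 + (5 + 48·x^2 + 160·x^4 + 256·x^6 + 256·x^8)·Dx^4  (order 4).
h: a_k = 0, 0, -4, 0, 6, 0, …
ICs: h(0) = 0, h′(0) = 0, h′′(0) = -8, h′′′(0) = 0.

f: a_k = 0, -1, 0, 1/6, 0, -1/120, …
g: a_k = 0, 4, 0, -16/3, 0, 64/5, …
Sym-product of L_f,L_g gives L₀ (≤ ord 4).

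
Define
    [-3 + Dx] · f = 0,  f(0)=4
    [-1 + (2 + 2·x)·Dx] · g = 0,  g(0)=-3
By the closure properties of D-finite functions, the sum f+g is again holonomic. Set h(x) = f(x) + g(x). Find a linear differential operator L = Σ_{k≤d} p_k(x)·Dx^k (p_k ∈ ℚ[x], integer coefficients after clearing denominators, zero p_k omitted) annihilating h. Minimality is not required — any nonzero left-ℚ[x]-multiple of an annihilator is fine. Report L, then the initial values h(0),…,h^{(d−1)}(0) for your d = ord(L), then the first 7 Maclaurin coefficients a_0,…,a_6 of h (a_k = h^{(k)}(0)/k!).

f: a_k = 4, 12, 18, 18, 27/2, 81/10, 81/20, …
g: a_k = -3, -3/2, 3/8, -3/16, 15/128, -21/256, 63/1024, …
L₀ := lclm(L_f,L_g); ord L₀ ≤ 1+1.
L = (21 + 18·x) + (-37 - 72·x - 36·x^2)·Dx + (10 + 22·x + 12·x^2)·Dx^2  (order 2).
h: a_k = 1, 21/2, 147/8, 285/16, 1743/128, 10263/1280, 21051/5120, …
ICs: h(0) = 1, h′(0) = 21/2.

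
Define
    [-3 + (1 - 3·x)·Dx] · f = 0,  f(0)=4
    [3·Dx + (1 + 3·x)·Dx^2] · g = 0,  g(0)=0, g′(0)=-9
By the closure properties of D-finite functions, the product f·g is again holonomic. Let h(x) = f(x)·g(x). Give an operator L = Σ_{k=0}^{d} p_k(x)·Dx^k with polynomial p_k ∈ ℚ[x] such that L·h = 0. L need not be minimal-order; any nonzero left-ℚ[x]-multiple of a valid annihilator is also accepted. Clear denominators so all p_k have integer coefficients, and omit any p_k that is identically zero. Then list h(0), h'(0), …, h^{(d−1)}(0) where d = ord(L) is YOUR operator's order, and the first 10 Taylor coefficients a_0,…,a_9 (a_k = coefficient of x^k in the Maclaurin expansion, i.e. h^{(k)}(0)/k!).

L = 9 + (3 + 27·x)·Dx + (-1 + 9·x^2)·Dx^2  (order 2).
h: a_k = 0, -36, -54, -270, -567, -11421/5, -26973/5, -697653/35, -3497013/70, -12328119/70, …
ICs: h(0) = 0, h′(0) = -36.

f: a_k = 4, 12, 36, 108, 324, 972, 2916, 8748, 26244, 78732, …
g: a_k = 0, -9, 27/2, -27, 243/4, -729/5, 729/2, -6561/7, 19683/8, -6561, …
Sym-product of L_f,L_g gives L₀ (≤ ord 2).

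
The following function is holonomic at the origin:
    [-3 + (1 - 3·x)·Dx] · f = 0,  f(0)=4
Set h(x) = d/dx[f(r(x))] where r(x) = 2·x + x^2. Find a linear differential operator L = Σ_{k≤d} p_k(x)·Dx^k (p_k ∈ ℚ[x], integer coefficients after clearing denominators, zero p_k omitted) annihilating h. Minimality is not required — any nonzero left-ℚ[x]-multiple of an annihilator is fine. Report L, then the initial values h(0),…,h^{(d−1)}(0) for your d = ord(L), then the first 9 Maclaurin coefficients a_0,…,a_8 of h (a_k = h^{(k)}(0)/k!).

L = (13 + 18·x + 9·x^2) + (-1 + 5·x + 9·x^2 + 3·x^3)·Dx  (order 1).
h: a_k = 24, 312, 3024, 26064, 210600, 1633608, 12319776, 91012896, 661856184, …
ICs: h(0) = 24.

f: a_k = 4, 12, 36, 108, 324, 972, 2916, 8748, 26244, …
Change of var in L_f (x↦r) gives L₀.
Derive L from L₀ (diff closure).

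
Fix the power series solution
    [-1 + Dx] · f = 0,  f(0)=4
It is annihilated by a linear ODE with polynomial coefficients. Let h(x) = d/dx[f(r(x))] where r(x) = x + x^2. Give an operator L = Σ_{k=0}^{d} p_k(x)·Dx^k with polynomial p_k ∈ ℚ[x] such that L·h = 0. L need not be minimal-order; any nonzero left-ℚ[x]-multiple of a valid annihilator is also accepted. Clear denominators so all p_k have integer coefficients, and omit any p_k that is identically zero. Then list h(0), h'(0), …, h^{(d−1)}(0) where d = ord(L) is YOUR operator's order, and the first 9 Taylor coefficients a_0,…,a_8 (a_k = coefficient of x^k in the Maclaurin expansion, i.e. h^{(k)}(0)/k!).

f: a_k = 4, 4, 2, 2/3, 1/6, 1/30, 1/180, 1/1260, 1/10080, …
Change of var in L_f (x↦r) gives L₀.
h₀' ⇒ L via d/dx closure of L₀.
L = (3 + 4·x + 4·x^2) + (-1 - 2·x)·Dx  (order 1).
h: a_k = 4, 12, 14, 50/3, 27/2, 331/30, 1303/180, 1979/420, 5357/2016, …
ICs: h(0) = 4.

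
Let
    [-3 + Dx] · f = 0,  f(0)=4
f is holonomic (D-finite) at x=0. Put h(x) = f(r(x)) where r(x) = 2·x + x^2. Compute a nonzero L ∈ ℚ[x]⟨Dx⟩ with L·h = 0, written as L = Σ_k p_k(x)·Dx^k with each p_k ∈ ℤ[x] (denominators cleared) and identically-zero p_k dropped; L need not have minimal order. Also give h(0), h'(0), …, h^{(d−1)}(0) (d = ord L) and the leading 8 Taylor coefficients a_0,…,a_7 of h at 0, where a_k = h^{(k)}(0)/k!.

L = (-6 - 6·x) + Dx  (order 1).
h: a_k = 4, 24, 84, 216, 450, 3996/5, 6246/5, 61452/35, …
ICs: h(0) = 4.

f: a_k = 4, 12, 18, 18, 27/2, 81/10, 81/20, 243/140, …
h₀=f(r): pull back L_f along r ⇒ L₀.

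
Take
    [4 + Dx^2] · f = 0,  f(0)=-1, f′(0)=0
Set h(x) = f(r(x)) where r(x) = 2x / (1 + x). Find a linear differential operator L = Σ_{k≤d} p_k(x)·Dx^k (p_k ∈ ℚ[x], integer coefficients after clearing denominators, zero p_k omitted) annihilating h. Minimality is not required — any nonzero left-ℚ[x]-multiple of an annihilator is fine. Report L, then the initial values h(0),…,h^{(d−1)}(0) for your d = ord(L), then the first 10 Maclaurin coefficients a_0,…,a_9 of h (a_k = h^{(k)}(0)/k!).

f: a_k = -1, 0, 2, 0, -2/3, 0, 4/45, 0, -2/315, 0, …
Substitute x→r, Dx→(1/r')Dx; clear ⇒ L₀.
L = 16 + (2 + 6·x + 6·x^2 + 2·x^3)·Dx + (1 + 4·x + 6·x^2 + 4·x^3 + x^4)·Dx^2  (order 2).
h: a_k = -1, 0, 8, -16, 40/3, 32/3, -2744/45, 656/5, -12568/63, 71744/315, …
ICs: h(0) = -1, h′(0) = 0.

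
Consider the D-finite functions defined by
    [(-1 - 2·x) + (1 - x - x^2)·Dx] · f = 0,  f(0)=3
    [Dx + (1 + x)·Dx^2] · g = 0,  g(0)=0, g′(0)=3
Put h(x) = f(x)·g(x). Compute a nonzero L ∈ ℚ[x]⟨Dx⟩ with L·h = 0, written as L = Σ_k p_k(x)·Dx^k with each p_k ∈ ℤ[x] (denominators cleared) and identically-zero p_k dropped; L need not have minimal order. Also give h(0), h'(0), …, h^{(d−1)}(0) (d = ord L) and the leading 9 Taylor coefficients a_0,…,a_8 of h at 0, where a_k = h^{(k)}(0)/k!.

f: a_k = 3, 3, 6, 9, 15, 24, 39, 63, 102, …
g: a_k = 0, 3, -3/2, 1, -3/4, 3/5, -1/2, 3/7, -3/8, …
L₀ := L_f ⊗_s L_g (sym. prod.), ord ≤ 2.
L = (3 + 4·x) + (1 + 7·x + 5·x^2)·Dx + (-1 + 2·x^2 + x^3)·Dx^2  (order 2).
h: a_k = 0, 9, 9/2, 33/2, 75/4, 741/20, 543/10, 12969/140, 40827/280, …
ICs: h(0) = 0, h′(0) = 9.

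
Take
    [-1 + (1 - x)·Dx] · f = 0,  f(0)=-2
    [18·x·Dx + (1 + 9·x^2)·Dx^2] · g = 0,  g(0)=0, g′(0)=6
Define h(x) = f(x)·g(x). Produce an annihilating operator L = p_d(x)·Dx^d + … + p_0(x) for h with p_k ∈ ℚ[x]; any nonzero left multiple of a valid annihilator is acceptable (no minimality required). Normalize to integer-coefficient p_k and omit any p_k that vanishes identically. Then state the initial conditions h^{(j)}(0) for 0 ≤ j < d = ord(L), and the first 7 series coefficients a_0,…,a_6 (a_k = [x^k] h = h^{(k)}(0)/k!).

f: a_k = -2, -2, -2, -2, -2, -2, -2, …
g: a_k = 0, 6, 0, -18, 0, 486/5, 0, …
Sym-product of L_f,L_g gives L₀ (≤ ord 2).
L = 18·x + (2 - 18·x + 36·x^2)·Dx + (-1 + x - 9·x^2 + 9·x^3)·Dx^2  (order 2).
h: a_k = 0, -12, -12, 24, 24, -852/5, -852/5, …
ICs: h(0) = 0, h′(0) = -12.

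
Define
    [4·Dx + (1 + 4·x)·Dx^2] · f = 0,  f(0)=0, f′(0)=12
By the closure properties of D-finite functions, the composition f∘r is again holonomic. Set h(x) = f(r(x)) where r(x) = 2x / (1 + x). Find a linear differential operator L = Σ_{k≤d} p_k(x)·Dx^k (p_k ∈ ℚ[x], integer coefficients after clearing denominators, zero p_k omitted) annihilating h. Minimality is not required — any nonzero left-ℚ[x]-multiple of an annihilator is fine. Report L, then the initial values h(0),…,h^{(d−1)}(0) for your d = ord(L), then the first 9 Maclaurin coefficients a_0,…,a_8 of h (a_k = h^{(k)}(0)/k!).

L = (10 + 18·x)·Dx + (1 + 10·x + 9·x^2)·Dx^2  (order 2).
h: a_k = 0, 24, -120, 728, -4920, 177144/5, -265720, 14348904/7, -16142520, …
ICs: h(0) = 0, h′(0) = 24.

f: a_k = 0, 12, -24, 64, -192, 3072/5, -2048, 49152/7, -24576, …
Substitute x→r, Dx→(1/r')Dx; clear ⇒ L₀.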